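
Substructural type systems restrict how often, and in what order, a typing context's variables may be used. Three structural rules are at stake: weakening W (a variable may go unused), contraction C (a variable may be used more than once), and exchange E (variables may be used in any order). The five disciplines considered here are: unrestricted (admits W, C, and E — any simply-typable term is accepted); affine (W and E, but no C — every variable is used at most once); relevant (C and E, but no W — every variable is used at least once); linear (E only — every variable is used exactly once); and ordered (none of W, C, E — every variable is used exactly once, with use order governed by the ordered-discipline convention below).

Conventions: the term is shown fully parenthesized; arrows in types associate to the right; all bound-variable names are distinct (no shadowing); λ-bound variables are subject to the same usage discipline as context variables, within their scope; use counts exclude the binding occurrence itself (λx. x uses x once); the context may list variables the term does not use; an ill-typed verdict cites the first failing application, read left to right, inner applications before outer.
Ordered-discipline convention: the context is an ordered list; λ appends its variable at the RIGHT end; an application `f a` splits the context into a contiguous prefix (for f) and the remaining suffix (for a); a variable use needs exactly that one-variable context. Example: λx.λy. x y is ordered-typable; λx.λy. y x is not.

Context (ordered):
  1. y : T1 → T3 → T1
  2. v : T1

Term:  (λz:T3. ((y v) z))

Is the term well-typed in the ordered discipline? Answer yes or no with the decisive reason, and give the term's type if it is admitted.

yes — y, v, z: once each, no exchange needed; term : T3 → T1
counts: y: 1×; v: 1×; z (bound): 1×
order of uses: y, v, z
typing: well-typed — term : T3 → T1
per-discipline verdicts: ordered ✓; linear ✓; affine ✓; relevant ✓; unrestricted ✓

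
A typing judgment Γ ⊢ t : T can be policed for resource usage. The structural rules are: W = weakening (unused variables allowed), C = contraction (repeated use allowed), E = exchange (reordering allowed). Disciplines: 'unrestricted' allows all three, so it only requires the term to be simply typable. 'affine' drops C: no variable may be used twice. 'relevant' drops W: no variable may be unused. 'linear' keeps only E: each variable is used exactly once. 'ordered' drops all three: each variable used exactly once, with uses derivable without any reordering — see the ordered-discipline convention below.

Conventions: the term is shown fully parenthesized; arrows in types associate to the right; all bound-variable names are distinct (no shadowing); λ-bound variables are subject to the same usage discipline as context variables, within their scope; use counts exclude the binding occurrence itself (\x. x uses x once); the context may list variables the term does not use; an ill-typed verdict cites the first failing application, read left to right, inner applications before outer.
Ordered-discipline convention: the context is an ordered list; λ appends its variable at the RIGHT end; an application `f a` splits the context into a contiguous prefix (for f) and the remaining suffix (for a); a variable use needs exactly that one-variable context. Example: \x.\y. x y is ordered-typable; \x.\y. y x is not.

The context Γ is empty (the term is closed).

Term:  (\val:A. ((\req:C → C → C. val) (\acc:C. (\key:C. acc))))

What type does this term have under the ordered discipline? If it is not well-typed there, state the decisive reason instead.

not well-typed under ordered — req, key left unused
variable uses: val (λ-bound)=1; req (λ-bound)=0; acc (λ-bound)=1; key (λ-bound)=0
order of uses: val, acc
typing: the term checks, with type A → A
all disciplines: ordered ✗; linear ✗; affine ✓; relevant ✗; unrestricted ✓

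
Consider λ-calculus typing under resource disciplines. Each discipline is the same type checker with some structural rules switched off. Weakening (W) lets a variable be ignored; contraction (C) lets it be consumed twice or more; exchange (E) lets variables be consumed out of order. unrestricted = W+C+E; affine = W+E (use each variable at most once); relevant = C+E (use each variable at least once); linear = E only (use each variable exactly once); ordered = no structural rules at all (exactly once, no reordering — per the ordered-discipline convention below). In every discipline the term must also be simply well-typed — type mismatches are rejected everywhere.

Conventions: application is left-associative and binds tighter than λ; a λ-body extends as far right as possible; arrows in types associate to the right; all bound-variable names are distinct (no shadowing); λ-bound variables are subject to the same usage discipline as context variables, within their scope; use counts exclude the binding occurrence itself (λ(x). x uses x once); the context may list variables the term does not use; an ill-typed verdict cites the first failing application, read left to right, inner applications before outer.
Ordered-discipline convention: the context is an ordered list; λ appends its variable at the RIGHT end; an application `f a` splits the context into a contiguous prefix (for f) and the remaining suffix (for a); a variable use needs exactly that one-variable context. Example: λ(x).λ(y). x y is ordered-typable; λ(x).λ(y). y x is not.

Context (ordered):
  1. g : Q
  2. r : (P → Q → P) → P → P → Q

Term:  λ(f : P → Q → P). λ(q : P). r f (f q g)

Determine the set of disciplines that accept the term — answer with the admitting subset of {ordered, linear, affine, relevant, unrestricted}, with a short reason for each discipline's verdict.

admitted in: relevant, unrestricted
usage: g: 1, r: 1, f [bound]: 2, q [bound]: 1
order of uses: r, f, f, q, g
typing: the term checks, with type (P → Q → P) → P → P → Q
ordered: ✗, f ×2 used more than once (contraction)
linear: ✗, f ×2 used more than once (contraction)
affine: ✗, f ×2 used more than once (contraction)
relevant: ✓, none of g, r, f, q goes unused
unrestricted: ✓, typability at (P → Q → P) → P → P → Q is all that's needed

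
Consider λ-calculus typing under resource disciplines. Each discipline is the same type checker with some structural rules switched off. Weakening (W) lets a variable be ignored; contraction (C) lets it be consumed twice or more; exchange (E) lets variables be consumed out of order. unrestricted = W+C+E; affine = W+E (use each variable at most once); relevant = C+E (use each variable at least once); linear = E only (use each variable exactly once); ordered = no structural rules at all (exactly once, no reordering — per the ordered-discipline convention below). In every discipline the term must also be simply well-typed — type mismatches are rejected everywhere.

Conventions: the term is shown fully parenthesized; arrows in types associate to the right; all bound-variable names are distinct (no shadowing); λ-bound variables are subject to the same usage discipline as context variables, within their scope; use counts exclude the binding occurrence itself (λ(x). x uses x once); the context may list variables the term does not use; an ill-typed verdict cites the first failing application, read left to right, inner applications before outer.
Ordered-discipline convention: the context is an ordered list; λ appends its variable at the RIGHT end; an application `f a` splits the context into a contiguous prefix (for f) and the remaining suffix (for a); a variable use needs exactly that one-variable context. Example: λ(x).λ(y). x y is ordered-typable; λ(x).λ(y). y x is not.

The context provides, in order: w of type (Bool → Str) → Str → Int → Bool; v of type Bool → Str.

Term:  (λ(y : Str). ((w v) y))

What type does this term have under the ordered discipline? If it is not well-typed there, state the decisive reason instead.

term : Str → Int → Bool
usage: w=1, v=1, y [bound]=1
order of uses: w, v, y
typing: the term checks, with type Str → Int → Bool
all disciplines: ordered ✓, linear ✓, affine ✓, relevant ✓, unrestricted ✓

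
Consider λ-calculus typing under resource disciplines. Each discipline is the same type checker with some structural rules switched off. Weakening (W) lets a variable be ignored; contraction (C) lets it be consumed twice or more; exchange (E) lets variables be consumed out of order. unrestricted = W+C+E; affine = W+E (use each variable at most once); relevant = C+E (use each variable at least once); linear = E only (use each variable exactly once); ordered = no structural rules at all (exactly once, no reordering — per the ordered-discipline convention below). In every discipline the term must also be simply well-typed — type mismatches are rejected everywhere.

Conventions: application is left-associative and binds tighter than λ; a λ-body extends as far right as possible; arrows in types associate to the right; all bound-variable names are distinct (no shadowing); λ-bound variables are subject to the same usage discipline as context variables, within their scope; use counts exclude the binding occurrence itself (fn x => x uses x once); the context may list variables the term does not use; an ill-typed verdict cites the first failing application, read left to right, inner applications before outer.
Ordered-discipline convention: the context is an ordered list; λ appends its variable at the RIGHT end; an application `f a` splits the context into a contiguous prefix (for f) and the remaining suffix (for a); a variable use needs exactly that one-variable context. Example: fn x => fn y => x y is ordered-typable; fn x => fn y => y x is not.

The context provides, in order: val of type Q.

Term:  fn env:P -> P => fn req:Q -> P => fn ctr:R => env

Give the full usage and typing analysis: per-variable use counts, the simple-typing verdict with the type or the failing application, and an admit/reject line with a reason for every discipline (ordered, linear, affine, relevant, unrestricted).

variable uses: val=0, env [bound]=1, req [bound]=0, ctr [bound]=0
order of uses: env
typing: ✓ — (P -> P) -> (Q -> P) -> R -> P -> P
ordered ✗ (val, req, ctr never used (weakening))
linear ✗ (val, req, ctr never used (weakening))
affine ✓ (at most one use each (val, env, req, ctr))
relevant ✗ (val, req, ctr never used (weakening))
unrestricted ✓ (simply typable at (P -> P) -> (Q -> P) -> R -> P -> P; W, C, E all held)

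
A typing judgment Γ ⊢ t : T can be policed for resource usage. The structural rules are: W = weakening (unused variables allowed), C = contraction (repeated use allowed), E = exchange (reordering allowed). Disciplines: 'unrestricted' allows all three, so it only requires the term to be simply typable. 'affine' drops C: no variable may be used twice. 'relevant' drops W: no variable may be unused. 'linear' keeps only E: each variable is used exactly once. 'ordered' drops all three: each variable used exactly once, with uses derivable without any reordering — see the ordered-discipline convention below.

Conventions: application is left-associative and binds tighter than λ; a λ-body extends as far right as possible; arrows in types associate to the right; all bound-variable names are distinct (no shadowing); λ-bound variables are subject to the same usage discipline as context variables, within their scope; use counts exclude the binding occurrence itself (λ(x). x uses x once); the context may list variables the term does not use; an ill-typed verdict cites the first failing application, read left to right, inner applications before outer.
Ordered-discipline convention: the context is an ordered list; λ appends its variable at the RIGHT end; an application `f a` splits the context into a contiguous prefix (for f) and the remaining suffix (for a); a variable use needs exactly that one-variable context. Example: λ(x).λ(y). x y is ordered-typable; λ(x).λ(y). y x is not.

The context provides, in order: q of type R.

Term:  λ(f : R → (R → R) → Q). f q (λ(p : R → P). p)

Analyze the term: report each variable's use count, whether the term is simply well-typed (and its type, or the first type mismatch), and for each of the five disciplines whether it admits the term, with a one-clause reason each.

use counts: q: 1; f [bound]: 1; p [bound]: 1
order of uses: f, q, p
typing: ill-typed: argument of type (R → P) → R → P where R → R is required
ordered: ✗, not simply typable
linear: ✗, fails simple typing
affine: ✗, a type mismatch blocks all five
relevant: ✗, the type mismatch rejects it
unrestricted: ✗, not simply typable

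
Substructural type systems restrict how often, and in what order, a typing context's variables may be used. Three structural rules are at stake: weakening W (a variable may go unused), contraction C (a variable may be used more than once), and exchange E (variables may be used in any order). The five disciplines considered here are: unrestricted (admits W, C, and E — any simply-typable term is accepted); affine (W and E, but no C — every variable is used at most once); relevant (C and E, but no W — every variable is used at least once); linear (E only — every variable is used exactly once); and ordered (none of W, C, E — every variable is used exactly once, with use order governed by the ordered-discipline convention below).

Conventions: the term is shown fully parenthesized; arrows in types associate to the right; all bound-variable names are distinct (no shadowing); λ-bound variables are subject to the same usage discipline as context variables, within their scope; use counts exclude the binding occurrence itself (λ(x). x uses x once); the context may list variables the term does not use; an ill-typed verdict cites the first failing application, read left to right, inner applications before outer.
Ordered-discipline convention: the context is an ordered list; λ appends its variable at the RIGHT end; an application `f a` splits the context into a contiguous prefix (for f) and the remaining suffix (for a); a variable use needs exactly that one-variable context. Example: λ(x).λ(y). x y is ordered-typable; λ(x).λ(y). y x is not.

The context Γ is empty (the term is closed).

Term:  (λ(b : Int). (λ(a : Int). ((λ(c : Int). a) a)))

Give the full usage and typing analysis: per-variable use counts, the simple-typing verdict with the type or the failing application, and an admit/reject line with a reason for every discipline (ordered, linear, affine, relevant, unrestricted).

use counts: b (bound): 0, a (bound): 2, c (bound): 0
order of uses: a, a
typing: well-typed — term : Int -> Int -> Int
ordered: ✗, uses contraction: a ×2; b, c never used (weakening)
linear: ✗, uses contraction: a ×2; b, c never used (weakening)
affine: ✗, uses contraction: a ×2
relevant: ✗, b, c never used (weakening)
unrestricted: ✓, typability at Int -> Int -> Int is all that's needed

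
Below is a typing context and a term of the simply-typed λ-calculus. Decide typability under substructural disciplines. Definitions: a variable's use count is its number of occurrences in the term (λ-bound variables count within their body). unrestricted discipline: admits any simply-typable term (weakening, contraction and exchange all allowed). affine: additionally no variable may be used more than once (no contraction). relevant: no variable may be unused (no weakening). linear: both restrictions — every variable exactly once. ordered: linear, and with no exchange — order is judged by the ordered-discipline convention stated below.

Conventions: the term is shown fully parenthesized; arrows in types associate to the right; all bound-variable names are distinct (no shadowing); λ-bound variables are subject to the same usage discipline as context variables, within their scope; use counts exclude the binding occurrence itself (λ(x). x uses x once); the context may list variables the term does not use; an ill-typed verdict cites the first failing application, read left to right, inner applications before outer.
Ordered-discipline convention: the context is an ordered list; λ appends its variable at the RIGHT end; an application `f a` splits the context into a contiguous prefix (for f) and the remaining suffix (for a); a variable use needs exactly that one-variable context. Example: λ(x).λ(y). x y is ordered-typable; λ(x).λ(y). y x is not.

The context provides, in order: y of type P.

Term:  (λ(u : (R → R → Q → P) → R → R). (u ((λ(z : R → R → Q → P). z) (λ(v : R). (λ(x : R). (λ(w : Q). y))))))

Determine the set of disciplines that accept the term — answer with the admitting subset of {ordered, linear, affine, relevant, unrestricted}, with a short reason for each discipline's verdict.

admitted by: affine, unrestricted
counts: y: 1×, u (bound): 1×, z (bound): 1×, v (bound): 0×, x (bound): 0×, w (bound): 0×
use order (left to right): u, z, y
typing: well-typed — term : ((R → R → Q → P) → R → R) → R → R
ordered: ✗, v, x, w left unused
linear: ✗, v, x, w left unused
affine: ✓, no duplicate uses among y, u, z, v, x, w
relevant: ✗, v, x, w left unused
unrestricted: ✓, simply typable at ((R → R → Q → P) → R → R) → R → R; W, C, E all held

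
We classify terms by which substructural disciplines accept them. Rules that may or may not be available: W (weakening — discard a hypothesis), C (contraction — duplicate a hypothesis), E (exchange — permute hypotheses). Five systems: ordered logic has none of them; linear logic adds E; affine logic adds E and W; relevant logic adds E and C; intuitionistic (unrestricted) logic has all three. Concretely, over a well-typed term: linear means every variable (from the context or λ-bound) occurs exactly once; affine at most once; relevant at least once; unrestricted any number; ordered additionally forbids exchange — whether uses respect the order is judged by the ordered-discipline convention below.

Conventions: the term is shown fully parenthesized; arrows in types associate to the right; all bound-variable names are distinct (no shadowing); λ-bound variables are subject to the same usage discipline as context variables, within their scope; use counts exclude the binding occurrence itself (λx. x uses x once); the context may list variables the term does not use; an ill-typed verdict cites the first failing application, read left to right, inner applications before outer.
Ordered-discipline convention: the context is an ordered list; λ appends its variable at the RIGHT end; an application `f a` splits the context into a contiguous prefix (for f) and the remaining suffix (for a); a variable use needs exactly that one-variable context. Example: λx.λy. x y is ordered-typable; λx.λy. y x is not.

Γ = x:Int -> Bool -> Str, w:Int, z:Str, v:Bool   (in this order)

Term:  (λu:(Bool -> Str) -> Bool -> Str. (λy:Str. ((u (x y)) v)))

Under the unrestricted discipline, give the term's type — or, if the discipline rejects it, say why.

not well-typed under unrestricted — not simply typable
use counts: x ×1, w ×0, z ×0, v ×1, u [bound] ×1, y [bound] ×1
use order (left to right): u, x, y, v
typing: ill-typed: an application expects Int but receives Str
summary: ordered ✗ · linear ✗ · affine ✗ · relevant ✗ · unrestricted ✗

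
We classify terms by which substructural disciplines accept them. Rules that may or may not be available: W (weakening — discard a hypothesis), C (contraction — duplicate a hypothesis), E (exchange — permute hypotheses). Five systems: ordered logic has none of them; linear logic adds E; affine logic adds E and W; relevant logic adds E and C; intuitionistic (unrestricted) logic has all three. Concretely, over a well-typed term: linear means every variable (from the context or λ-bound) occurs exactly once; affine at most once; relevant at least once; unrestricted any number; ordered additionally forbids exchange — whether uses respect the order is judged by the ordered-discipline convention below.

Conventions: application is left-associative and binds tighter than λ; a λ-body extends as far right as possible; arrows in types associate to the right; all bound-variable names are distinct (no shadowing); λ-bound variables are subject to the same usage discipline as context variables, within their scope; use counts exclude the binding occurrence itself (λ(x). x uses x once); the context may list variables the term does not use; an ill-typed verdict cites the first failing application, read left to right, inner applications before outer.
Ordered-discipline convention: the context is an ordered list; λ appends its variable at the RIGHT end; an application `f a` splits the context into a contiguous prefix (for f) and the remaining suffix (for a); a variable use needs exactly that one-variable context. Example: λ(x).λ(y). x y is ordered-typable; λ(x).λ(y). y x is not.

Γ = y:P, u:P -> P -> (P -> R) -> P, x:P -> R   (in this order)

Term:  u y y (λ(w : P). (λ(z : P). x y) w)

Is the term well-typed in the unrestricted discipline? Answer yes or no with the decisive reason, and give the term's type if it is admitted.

yes — typability at P is all that's needed; term : P
use counts: y: 3, u: 1, x: 1, w [bound]: 1, z [bound]: 0
order of uses: u, y, y, x, y, w
typing: well-typed at P
across the five disciplines: ordered ✗; linear ✗; affine ✗; relevant ✗; unrestricted ✓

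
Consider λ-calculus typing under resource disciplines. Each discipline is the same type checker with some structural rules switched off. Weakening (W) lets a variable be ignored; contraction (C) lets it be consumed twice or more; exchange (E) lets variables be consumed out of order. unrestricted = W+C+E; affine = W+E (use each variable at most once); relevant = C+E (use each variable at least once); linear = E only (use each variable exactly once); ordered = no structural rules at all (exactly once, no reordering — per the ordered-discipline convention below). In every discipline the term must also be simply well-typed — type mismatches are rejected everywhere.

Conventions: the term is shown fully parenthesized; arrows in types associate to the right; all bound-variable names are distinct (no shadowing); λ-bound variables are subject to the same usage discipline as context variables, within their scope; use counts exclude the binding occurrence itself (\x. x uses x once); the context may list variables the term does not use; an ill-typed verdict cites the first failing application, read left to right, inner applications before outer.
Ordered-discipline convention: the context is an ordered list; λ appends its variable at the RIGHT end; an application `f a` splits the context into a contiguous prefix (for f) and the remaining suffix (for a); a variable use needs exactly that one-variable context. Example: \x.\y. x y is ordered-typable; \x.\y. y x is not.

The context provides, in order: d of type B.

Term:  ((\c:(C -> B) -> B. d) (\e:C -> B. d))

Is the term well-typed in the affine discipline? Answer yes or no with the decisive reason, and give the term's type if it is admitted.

no — needs contraction — d ×2
counts: d: 2×; c (λ-bound): 0×; e (λ-bound): 0×
use order (left to right): d, d
typing: well-typed at B
summary: ordered ✗ · linear ✗ · affine ✗ · relevant ✗ · unrestricted ✓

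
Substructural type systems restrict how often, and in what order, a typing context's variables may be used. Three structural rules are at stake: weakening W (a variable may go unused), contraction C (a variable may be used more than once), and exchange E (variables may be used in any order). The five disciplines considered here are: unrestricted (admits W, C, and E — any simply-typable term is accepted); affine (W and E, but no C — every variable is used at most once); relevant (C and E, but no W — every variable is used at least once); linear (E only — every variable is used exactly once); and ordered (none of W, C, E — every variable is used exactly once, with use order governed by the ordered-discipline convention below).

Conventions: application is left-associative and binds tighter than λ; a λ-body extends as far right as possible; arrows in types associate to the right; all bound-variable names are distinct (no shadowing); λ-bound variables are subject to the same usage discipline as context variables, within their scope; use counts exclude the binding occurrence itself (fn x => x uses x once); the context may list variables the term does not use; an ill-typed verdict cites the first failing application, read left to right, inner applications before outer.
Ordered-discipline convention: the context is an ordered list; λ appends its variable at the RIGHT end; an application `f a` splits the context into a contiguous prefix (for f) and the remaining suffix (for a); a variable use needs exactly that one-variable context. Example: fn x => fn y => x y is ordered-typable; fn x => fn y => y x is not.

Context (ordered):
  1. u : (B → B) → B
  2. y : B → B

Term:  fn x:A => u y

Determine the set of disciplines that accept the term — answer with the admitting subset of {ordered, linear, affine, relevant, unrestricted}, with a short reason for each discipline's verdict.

admitted by: affine, unrestricted
variable uses: u=1, y=1, x (bound)=0
order of uses: u, y
typing: the term checks, with type A → B
ordered: ✗ — x left unused
linear: ✗ — x left unused
affine: ✓ — at most one use each (u, y, x)
relevant: ✗ — x left unused
unrestricted: ✓ — typability at A → B is all that's needed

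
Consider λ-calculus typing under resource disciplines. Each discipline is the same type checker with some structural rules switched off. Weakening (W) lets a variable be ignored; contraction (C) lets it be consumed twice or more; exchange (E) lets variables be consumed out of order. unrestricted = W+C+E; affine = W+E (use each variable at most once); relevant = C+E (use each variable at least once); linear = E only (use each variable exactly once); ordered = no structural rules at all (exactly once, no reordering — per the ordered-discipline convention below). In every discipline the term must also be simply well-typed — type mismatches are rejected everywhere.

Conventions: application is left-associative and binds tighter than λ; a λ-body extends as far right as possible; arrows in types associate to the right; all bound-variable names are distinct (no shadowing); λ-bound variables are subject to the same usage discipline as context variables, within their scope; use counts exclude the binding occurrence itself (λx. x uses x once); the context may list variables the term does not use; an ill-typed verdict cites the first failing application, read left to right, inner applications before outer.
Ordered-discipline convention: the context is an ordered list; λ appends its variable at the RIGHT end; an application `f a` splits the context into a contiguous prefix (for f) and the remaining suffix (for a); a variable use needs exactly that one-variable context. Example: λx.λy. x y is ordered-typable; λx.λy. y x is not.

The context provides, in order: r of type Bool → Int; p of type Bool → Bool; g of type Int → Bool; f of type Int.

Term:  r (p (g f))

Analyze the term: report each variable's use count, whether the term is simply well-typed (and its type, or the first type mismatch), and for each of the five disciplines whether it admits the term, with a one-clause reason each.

variable uses: r: 1, p: 1, g: 1, f: 1
uses in reading order: r, p, g, f
typing: the term checks, with type Int
ordered: ✓ — one use each (r, p, g, f); ordered split holds
linear: ✓ — exactly-once usage across r, p, g, f
affine: ✓ — r, p, g, f: no repeats, contraction unneeded
relevant: ✓ — every one of r, p, g, f appears
unrestricted: ✓ — simply typable at Int; W, C, E all held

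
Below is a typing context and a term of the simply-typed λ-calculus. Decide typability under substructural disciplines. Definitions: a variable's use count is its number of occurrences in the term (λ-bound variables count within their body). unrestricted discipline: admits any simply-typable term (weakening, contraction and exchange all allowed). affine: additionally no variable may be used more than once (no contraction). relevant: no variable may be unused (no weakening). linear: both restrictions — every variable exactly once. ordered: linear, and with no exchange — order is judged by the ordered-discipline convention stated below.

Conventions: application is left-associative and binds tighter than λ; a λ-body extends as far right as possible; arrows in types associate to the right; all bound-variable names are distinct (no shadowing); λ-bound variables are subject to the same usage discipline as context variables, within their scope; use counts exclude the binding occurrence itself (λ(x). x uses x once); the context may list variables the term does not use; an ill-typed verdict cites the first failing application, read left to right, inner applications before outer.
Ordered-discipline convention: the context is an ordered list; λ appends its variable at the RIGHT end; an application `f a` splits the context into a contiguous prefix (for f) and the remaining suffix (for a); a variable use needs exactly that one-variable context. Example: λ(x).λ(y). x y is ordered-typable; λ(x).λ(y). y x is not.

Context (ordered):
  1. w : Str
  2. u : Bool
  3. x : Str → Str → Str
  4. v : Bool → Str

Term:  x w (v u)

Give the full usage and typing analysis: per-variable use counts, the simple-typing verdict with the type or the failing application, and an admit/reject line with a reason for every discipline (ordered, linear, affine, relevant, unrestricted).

counts: w=1; u=1; x=1; v=1
use order (left to right): x, w, v, u
typing: well-typed at Str
ordered: ✗ — use order x, w, v, u needs exchange
linear: ✓ — single use per variable (w, u, x, v)
affine: ✓ — at most one use each (w, u, x, v)
relevant: ✓ — w, u, x, v: all used, weakening unneeded
unrestricted: ✓ — typability at Str is all that's needed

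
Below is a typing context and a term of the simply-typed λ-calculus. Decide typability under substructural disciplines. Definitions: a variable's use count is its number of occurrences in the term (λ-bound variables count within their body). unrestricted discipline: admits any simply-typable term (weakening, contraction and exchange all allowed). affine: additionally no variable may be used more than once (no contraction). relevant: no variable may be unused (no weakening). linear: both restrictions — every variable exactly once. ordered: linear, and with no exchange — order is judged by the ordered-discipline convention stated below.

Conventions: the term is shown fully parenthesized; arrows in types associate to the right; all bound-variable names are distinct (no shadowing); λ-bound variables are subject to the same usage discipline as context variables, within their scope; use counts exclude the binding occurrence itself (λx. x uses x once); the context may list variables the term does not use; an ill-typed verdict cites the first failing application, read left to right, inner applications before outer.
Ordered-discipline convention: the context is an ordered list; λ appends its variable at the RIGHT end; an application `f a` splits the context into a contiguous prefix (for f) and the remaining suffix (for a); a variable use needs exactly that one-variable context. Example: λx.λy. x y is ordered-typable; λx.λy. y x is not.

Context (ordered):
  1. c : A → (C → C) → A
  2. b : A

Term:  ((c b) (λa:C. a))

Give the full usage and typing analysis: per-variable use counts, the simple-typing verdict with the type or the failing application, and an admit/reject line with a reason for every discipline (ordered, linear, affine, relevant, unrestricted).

use counts: c ×1; b ×1; a (bound) ×1
left-to-right use order: c, b, a
typing: well-typed at A
ordered ✓ (one use each (c, b, a); ordered split holds)
linear ✓ (c, b, a: one use apiece)
affine ✓ (no duplicate uses among c, b, a)
relevant ✓ (none of c, b, a goes unused)
unrestricted ✓ (typability at A is all that's needed)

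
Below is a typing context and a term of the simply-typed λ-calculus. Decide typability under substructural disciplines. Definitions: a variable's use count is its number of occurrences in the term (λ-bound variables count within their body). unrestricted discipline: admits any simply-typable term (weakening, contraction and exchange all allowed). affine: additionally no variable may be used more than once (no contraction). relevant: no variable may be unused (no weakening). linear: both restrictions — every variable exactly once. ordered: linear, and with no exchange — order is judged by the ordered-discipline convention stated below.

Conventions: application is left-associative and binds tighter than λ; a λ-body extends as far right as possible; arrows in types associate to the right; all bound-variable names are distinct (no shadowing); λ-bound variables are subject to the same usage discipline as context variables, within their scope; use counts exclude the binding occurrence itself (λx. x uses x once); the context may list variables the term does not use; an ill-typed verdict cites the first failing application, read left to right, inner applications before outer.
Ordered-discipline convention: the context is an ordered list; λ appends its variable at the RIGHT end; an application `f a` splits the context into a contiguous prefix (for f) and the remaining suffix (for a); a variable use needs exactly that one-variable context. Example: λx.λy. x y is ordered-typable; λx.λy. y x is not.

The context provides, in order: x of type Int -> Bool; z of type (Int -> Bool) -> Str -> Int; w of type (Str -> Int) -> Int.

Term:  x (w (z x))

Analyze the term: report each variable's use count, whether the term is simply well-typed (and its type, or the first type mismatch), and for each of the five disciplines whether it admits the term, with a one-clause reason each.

usage: x=2; z=1; w=1
use order (left to right): x, w, z, x
typing: well-typed at Bool
ordered: ✗, x ×2 used more than once (contraction)
linear: ✗, x ×2 used more than once (contraction)
affine: ✗, x ×2 used more than once (contraction)
relevant: ✓, every one of x, z, w appears
unrestricted: ✓, type-checks (Bool) and nothing is barred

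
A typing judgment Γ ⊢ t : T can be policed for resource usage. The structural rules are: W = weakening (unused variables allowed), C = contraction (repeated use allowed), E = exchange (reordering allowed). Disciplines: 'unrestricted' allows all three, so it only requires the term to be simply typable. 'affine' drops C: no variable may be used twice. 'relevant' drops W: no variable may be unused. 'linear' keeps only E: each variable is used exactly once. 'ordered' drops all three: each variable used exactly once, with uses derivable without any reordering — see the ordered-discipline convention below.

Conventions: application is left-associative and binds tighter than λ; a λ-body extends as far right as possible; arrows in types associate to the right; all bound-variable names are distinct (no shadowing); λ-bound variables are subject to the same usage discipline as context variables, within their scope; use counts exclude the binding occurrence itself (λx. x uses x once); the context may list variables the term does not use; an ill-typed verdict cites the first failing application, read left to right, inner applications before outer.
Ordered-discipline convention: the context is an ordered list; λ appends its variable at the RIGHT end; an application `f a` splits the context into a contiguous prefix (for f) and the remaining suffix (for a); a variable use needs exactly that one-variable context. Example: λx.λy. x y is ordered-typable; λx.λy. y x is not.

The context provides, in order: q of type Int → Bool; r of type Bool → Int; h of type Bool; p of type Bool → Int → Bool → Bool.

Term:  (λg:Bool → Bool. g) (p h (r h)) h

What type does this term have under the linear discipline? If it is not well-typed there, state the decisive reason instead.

not well-typed under linear — uses contraction: h ×3; unused: q — weakening required
usage: q: 0; r: 1; h: 3; p: 1; g [bound]: 1
order of uses: g, p, h, r, h, h
typing: ✓ — Bool
summary: ordered ✗ | linear ✗ | affine ✗ | relevant ✗ | unrestricted ✓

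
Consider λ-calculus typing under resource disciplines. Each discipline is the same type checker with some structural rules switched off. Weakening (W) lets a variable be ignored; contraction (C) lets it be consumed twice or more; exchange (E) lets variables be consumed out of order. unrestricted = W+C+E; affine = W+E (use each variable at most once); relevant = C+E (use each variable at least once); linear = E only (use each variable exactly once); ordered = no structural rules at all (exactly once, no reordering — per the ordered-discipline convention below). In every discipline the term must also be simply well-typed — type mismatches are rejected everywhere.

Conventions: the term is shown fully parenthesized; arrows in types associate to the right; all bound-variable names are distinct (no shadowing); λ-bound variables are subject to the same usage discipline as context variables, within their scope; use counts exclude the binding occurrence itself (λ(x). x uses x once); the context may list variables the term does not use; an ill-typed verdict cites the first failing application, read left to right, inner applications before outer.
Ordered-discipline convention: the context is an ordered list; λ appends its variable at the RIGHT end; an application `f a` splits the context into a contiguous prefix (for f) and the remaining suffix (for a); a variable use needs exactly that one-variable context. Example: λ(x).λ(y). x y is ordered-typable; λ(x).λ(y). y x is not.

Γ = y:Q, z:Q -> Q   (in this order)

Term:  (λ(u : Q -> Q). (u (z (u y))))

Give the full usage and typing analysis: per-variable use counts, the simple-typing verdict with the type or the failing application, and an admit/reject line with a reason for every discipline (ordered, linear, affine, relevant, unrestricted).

counts: y ×1; z ×1; u [bound] ×2
left-to-right use order: u, z, u, y
typing: well-typed — term : (Q -> Q) -> Q
ordered: ✗ — needs contraction — u ×2
linear: ✗ — needs contraction — u ×2
affine: ✗ — needs contraction — u ×2
relevant: ✓ — y, z, u: all used, weakening unneeded
unrestricted: ✓ — typability at (Q -> Q) -> Q is all that's needed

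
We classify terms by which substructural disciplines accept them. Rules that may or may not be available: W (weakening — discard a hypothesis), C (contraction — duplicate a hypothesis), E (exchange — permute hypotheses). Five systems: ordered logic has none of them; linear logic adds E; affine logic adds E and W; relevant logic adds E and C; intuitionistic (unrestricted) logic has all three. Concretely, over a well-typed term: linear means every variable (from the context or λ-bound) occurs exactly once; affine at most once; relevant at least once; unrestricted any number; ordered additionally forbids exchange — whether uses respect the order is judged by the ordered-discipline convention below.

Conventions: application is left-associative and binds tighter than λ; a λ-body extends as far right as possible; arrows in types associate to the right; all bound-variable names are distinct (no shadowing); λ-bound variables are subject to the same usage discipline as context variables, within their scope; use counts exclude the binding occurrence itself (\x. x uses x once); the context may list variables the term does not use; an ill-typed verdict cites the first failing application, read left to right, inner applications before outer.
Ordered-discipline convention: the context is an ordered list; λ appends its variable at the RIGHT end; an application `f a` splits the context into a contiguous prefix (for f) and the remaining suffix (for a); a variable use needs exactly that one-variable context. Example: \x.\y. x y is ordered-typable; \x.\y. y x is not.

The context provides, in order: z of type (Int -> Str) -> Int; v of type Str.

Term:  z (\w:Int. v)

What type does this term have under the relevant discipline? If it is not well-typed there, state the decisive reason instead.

not well-typed under relevant — needs weakening: w unused
variable uses: z ×1, v ×1, w (λ-bound) ×0
left-to-right use order: z, v
typing: ✓ — Int
per-discipline verdicts: ordered ✗; linear ✗; affine ✓; relevant ✗; unrestricted ✓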